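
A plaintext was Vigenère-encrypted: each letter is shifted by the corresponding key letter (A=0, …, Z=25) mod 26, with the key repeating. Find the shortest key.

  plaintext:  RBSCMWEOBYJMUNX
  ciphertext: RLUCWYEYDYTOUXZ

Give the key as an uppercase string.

AKC

  i= 0: R-R =  0 → A
  i= 1: L-B = 10 → K
  i= 2: U-S =  2 → C
  i= 3: C-C =  0 → A
  i= 4: W-M = 10 → K
  i= 5: Y-W =  2 → C
  i= 6: E-E =  0 → A
  i= 7: Y-O = 10 → K
  i= 8: D-B =  2 → C
  i= 9: Y-Y =  0 → A
  i=10: T-J = 10 → K
  i=11: O-M =  2 → C
  i=12: U-U =  0 → A
  i=13: X-N = 10 → K
  i=14: Z-X =  2 → C
  shifts repeat with period 3: AKC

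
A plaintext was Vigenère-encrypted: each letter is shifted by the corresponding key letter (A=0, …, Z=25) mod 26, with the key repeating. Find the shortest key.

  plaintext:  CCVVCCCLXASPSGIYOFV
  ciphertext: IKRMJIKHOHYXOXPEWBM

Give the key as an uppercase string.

GIWRH

  i= 0: I-C =  6 → G
  i= 1: K-C =  8 → I
  i= 2: R-V = 22 → W
  i= 3: M-V = 17 → R
  i= 4: J-C =  7 → H
  i= 5: I-C =  6 → G
  i= 6: K-C =  8 → I
  i= 7: H-L = 22 → W
  i= 8: O-X = 17 → R
  i= 9: H-A =  7 → H
  i=10: Y-S =  6 → G
  i=11: X-P =  8 → I
  i=12: O-S = 22 → W
  i=13: X-G = 17 → R
  i=14: P-I =  7 → H
  i=15: E-Y =  6 → G
  i=16: W-O =  8 → I
  i=17: B-F = 22 → W
  i=18: M-V = 17 → R
  shifts repeat with period 5: GIWRH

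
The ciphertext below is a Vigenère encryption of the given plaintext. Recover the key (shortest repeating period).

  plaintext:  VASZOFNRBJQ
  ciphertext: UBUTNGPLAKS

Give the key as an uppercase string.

ZBCU

  i= 0: U-V = 25 → Z
  i= 1: B-A =  1 → B
  i= 2: U-S =  2 → C
  i= 3: T-Z = 20 → U
  i= 4: N-O = 25 → Z
  i= 5: G-F =  1 → B
  i= 6: P-N =  2 → C
  i= 7: L-R = 20 → U
  i= 8: A-B = 25 → Z
  i= 9: K-J =  1 → B
  i=10: S-Q =  2 → C
  shifts repeat with period 4: ZBCU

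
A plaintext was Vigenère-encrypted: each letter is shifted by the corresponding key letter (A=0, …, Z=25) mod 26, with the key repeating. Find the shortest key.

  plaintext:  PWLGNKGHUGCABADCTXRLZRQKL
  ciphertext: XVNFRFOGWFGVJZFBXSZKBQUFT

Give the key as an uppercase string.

  i= 0: X-P =  8 → I
  i= 1: V-W = 25 → Z
  i= 2: N-L =  2 → C
  i= 3: F-G = 25 → Z
  i= 4: R-N =  4 → E
  i= 5: F-K = 21 → V
  i= 6: O-G =  8 → I
  i= 7: G-H = 25 → Z
  i= 8: W-U =  2 → C
  i= 9: F-G = 25 → Z
  i=10: G-C =  4 → E
  i=11: V-A = 21 → V
  i=12: J-B =  8 → I
  i=13: Z-A = 25 → Z
  i=14: F-D =  2 → C
  i=15: B-C = 25 → Z
  i=16: X-T =  4 → E
  i=17: S-X = 21 → V
  i=18: Z-R =  8 → I
  i=19: K-L = 25 → Z
  i=20: B-Z =  2 → C
  i=21: Q-R = 25 → Z
  i=22: U-Q =  4 → E
  i=23: F-K = 21 → V
  i=24: T-L =  8 → I
  shifts repeat with period 6: IZCZEV

IZCZEV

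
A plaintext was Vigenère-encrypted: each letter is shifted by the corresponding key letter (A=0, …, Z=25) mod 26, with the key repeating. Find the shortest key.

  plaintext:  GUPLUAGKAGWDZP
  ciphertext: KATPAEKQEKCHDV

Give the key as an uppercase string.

  i= 0: K-G =  4 → E
  i= 1: A-U =  6 → G
  i= 2: T-P =  4 → E
  i= 3: P-L =  4 → E
  i= 4: A-U =  6 → G
  i= 5: E-A =  4 → E
  i= 6: K-G =  4 → E
  i= 7: Q-K =  6 → G
  i= 8: E-A =  4 → E
  i= 9: K-G =  4 → E
  i=10: C-W =  6 → G
  i=11: H-D =  4 → E
  i=12: D-Z =  4 → E
  i=13: V-P =  6 → G
  shifts repeat with period 3: EGE

EGE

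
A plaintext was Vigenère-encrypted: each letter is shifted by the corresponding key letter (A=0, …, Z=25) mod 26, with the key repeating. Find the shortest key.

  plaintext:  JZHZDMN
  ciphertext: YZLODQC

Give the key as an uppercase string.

  i= 0: Y-J = 15 → P
  i= 1: Z-Z =  0 → A
  i= 2: L-H =  4 → E
  i= 3: O-Z = 15 → P
  i= 4: D-D =  0 → A
  i= 5: Q-M =  4 → E
  i= 6: C-N = 15 → P
  shifts repeat with period 3: PAE

PAE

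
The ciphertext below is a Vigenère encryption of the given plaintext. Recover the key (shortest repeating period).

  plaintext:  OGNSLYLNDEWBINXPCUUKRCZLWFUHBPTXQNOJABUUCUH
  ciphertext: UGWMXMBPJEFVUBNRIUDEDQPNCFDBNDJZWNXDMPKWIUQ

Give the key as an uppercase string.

GAJUMOQC

  i= 0: U-O =  6 → G
  i= 1: G-G =  0 → A
  i= 2: W-N =  9 → J
  i= 3: M-S = 20 → U
  i= 4: X-L = 12 → M
  i= 5: M-Y = 14 → O
  i= 6: B-L = 16 → Q
  i= 7: P-N =  2 → C
  i= 8: J-D =  6 → G
  i= 9: E-E =  0 → A
  i=10: F-W =  9 → J
  i=11: V-B = 20 → U
  i=12: U-I = 12 → M
  i=13: B-N = 14 → O
  i=14: N-X = 16 → Q
  i=15: R-P =  2 → C
  i=16: I-C =  6 → G
  i=17: U-U =  0 → A
  i=18: D-U =  9 → J
  i=19: E-K = 20 → U
  i=20: D-R = 12 → M
  i=21: Q-C = 14 → O
  i=22: P-Z = 16 → Q
  i=23: N-L =  2 → C
  i=24: C-W =  6 → G
  i=25: F-F =  0 → A
  i=26: D-U =  9 → J
  i=27: B-H = 20 → U
  i=28: N-B = 12 → M
  i=29: D-P = 14 → O
  i=30: J-T = 16 → Q
  i=31: Z-X =  2 → C
  i=32: W-Q =  6 → G
  i=33: N-N =  0 → A
  i=34: X-O =  9 → J
  i=35: D-J = 20 → U
  i=36: M-A = 12 → M
  i=37: P-B = 14 → O
  i=38: K-U = 16 → Q
  i=39: W-U =  2 → C
  i=40: I-C =  6 → G
  i=41: U-U =  0 → A
  i=42: Q-H =  9 → J
  shifts repeat with period 8: GAJUMOQC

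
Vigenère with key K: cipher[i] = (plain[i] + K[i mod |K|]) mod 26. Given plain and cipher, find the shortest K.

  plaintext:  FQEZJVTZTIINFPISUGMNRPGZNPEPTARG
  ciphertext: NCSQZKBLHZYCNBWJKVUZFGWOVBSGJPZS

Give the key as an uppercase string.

IMORQP

  i= 0: N-F =  8 → I
  i= 1: C-Q = 12 → M
  i= 2: S-E = 14 → O
  i= 3: Q-Z = 17 → R
  i= 4: Z-J = 16 → Q
  i= 5: K-V = 15 → P
  i= 6: B-T =  8 → I
  i= 7: L-Z = 12 → M
  i= 8: H-T = 14 → O
  i= 9: Z-I = 17 → R
  i=10: Y-I = 16 → Q
  i=11: C-N = 15 → P
  i=12: N-F =  8 → I
  i=13: B-P = 12 → M
  i=14: W-I = 14 → O
  i=15: J-S = 17 → R
  i=16: K-U = 16 → Q
  i=17: V-G = 15 → P
  i=18: U-M =  8 → I
  i=19: Z-N = 12 → M
  i=20: F-R = 14 → O
  i=21: G-P = 17 → R
  i=22: W-G = 16 → Q
  i=23: O-Z = 15 → P
  i=24: V-N =  8 → I
  i=25: B-P = 12 → M
  i=26: S-E = 14 → O
  i=27: G-P = 17 → R
  i=28: J-T = 16 → Q
  i=29: P-A = 15 → P
  i=30: Z-R =  8 → I
  i=31: S-G = 12 → M
  shifts repeat with period 6: IMORQP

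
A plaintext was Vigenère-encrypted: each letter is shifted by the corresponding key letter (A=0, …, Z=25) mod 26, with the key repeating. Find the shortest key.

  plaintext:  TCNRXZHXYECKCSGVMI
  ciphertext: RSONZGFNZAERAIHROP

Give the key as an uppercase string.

YQBWCH

  i= 0: R-T = 24 → Y
  i= 1: S-C = 16 → Q
  i= 2: O-N =  1 → B
  i= 3: N-R = 22 → W
  i= 4: Z-X =  2 → C
  i= 5: G-Z =  7 → H
  i= 6: F-H = 24 → Y
  i= 7: N-X = 16 → Q
  i= 8: Z-Y =  1 → B
  i= 9: A-E = 22 → W
  i=10: E-C =  2 → C
  i=11: R-K =  7 → H
  i=12: A-C = 24 → Y
  i=13: I-S = 16 → Q
  i=14: H-G =  1 → B
  i=15: R-V = 22 → W
  i=16: O-M =  2 → C
  i=17: P-I =  7 → H
  shifts repeat with period 6: YQBWCH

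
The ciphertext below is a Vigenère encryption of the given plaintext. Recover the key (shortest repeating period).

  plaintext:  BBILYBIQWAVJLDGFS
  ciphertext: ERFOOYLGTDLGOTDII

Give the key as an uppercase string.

  i= 0: E-B =  3 → D
  i= 1: R-B = 16 → Q
  i= 2: F-I = 23 → X
  i= 3: O-L =  3 → D
  i= 4: O-Y = 16 → Q
  i= 5: Y-B = 23 → X
  i= 6: L-I =  3 → D
  i= 7: G-Q = 16 → Q
  i= 8: T-W = 23 → X
  i= 9: D-A =  3 → D
  i=10: L-V = 16 → Q
  i=11: G-J = 23 → X
  i=12: O-L =  3 → D
  i=13: T-D = 16 → Q
  i=14: D-G = 23 → X
  i=15: I-F =  3 → D
  i=16: I-S = 16 → Q
  shifts repeat with period 3: DQX

DQX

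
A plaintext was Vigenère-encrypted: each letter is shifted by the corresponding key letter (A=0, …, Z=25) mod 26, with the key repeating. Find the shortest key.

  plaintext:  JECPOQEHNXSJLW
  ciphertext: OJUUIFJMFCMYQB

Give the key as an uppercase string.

  i= 0: O-J =  5 → F
  i= 1: J-E =  5 → F
  i= 2: U-C = 18 → S
  i= 3: U-P =  5 → F
  i= 4: I-O = 20 → U
  i= 5: F-Q = 15 → P
  i= 6: J-E =  5 → F
  i= 7: M-H =  5 → F
  i= 8: F-N = 18 → S
  i= 9: C-X =  5 → F
  i=10: M-S = 20 → U
  i=11: Y-J = 15 → P
  i=12: Q-L =  5 → F
  i=13: B-W =  5 → F
  shifts repeat with period 6: FFSFUP

FFSFUP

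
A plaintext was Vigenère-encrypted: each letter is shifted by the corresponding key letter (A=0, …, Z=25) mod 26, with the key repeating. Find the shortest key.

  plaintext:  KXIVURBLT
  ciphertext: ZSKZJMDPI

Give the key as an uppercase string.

PVCE

  i= 0: Z-K = 15 → P
  i= 1: S-X = 21 → V
  i= 2: K-I =  2 → C
  i= 3: Z-V =  4 → E
  i= 4: J-U = 15 → P
  i= 5: M-R = 21 → V
  i= 6: D-B =  2 → C
  i= 7: P-L =  4 → E
  i= 8: I-T = 15 → P
  shifts repeat with period 4: PVCE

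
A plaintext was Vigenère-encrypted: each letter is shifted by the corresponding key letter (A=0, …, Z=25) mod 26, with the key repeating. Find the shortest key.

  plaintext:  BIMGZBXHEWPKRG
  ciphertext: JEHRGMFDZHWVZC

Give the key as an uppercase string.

  i= 0: J-B =  8 → I
  i= 1: E-I = 22 → W
  i= 2: H-M = 21 → V
  i= 3: R-G = 11 → L
  i= 4: G-Z =  7 → H
  i= 5: M-B = 11 → L
  i= 6: F-X =  8 → I
  i= 7: D-H = 22 → W
  i= 8: Z-E = 21 → V
  i= 9: H-W = 11 → L
  i=10: W-P =  7 → H
  i=11: V-K = 11 → L
  i=12: Z-R =  8 → I
  i=13: C-G = 22 → W
  shifts repeat with period 6: IWVLHL

IWVLHL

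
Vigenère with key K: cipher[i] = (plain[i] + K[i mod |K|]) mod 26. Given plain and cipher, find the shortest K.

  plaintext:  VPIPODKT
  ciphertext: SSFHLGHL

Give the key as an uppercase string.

  i= 0: S-V = 23 → X
  i= 1: S-P =  3 → D
  i= 2: F-I = 23 → X
  i= 3: H-P = 18 → S
  i= 4: L-O = 23 → X
  i= 5: G-D =  3 → D
  i= 6: H-K = 23 → X
  i= 7: L-T = 18 → S
  shifts repeat with period 4: XDXS

XDXS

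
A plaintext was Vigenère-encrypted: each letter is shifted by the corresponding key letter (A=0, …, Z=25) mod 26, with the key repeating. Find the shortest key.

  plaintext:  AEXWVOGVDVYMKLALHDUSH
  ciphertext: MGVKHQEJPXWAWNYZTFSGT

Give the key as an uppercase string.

  i= 0: M-A = 12 → M
  i= 1: G-E =  2 → C
  i= 2: V-X = 24 → Y
  i= 3: K-W = 14 → O
  i= 4: H-V = 12 → M
  i= 5: Q-O =  2 → C
  i= 6: E-G = 24 → Y
  i= 7: J-V = 14 → O
  i= 8: P-D = 12 → M
  i= 9: X-V =  2 → C
  i=10: W-Y = 24 → Y
  i=11: A-M = 14 → O
  i=12: W-K = 12 → M
  i=13: N-L =  2 → C
  i=14: Y-A = 24 → Y
  i=15: Z-L = 14 → O
  i=16: T-H = 12 → M
  i=17: F-D =  2 → C
  i=18: S-U = 24 → Y
  i=19: G-S = 14 → O
  i=20: T-H = 12 → M
  shifts repeat with period 4: MCYO

MCYO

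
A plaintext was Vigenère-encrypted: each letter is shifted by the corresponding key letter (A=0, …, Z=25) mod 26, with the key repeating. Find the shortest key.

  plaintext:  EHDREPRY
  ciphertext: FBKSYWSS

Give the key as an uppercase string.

  i= 0: F-E =  1 → B
  i= 1: B-H = 20 → U
  i= 2: K-D =  7 → H
  i= 3: S-R =  1 → B
  i= 4: Y-E = 20 → U
  i= 5: W-P =  7 → H
  i= 6: S-R =  1 → B
  i= 7: S-Y = 20 → U
  shifts repeat with period 3: BUH

BUH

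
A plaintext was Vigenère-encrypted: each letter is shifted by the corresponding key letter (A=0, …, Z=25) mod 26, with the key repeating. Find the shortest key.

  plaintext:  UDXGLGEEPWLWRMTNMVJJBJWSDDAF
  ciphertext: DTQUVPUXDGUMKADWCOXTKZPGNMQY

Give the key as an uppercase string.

  i= 0: D-U =  9 → J
  i= 1: T-D = 16 → Q
  i= 2: Q-X = 19 → T
  i= 3: U-G = 14 → O
  i= 4: V-L = 10 → K
  i= 5: P-G =  9 → J
  i= 6: U-E = 16 → Q
  i= 7: X-E = 19 → T
  i= 8: D-P = 14 → O
  i= 9: G-W = 10 → K
  i=10: U-L =  9 → J
  i=11: M-W = 16 → Q
  i=12: K-R = 19 → T
  i=13: A-M = 14 → O
  i=14: D-T = 10 → K
  i=15: W-N =  9 → J
  i=16: C-M = 16 → Q
  i=17: O-V = 19 → T
  i=18: X-J = 14 → O
  i=19: T-J = 10 → K
  i=20: K-B =  9 → J
  i=21: Z-J = 16 → Q
  i=22: P-W = 19 → T
  i=23: G-S = 14 → O
  i=24: N-D = 10 → K
  i=25: M-D =  9 → J
  i=26: Q-A = 16 → Q
  i=27: Y-F = 19 → T
  shifts repeat with period 5: JQTOK

JQTOK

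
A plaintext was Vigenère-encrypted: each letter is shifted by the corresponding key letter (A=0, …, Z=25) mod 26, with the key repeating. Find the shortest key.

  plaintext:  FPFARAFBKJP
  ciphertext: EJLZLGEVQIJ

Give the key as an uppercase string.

ZUG

  i= 0: E-F = 25 → Z
  i= 1: J-P = 20 → U
  i= 2: L-F =  6 → G
  i= 3: Z-A = 25 → Z
  i= 4: L-R = 20 → U
  i= 5: G-A =  6 → G
  i= 6: E-F = 25 → Z
  i= 7: V-B = 20 → U
  i= 8: Q-K =  6 → G
  i= 9: I-J = 25 → Z
  i=10: J-P = 20 → U
  shifts repeat with period 3: ZUG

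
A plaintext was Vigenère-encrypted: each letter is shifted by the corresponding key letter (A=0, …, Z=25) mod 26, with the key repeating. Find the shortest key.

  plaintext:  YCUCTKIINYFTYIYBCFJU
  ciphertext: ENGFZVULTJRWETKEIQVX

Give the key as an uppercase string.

  i= 0: E-Y =  6 → G
  i= 1: N-C = 11 → L
  i= 2: G-U = 12 → M
  i= 3: F-C =  3 → D
  i= 4: Z-T =  6 → G
  i= 5: V-K = 11 → L
  i= 6: U-I = 12 → M
  i= 7: L-I =  3 → D
  i= 8: T-N =  6 → G
  i= 9: J-Y = 11 → L
  i=10: R-F = 12 → M
  i=11: W-T =  3 → D
  i=12: E-Y =  6 → G
  i=13: T-I = 11 → L
  i=14: K-Y = 12 → M
  i=15: E-B =  3 → D
  i=16: I-C =  6 → G
  i=17: Q-F = 11 → L
  i=18: V-J = 12 → M
  i=19: X-U =  3 → D
  shifts repeat with period 4: GLMD

GLMD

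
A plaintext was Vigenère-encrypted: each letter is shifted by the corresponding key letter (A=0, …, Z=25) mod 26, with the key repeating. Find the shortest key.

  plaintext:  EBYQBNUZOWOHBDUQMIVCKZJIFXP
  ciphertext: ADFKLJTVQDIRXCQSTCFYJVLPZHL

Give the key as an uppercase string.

  i= 0: A-E = 22 → W
  i= 1: D-B =  2 → C
  i= 2: F-Y =  7 → H
  i= 3: K-Q = 20 → U
  i= 4: L-B = 10 → K
  i= 5: J-N = 22 → W
  i= 6: T-U = 25 → Z
  i= 7: V-Z = 22 → W
  i= 8: Q-O =  2 → C
  i= 9: D-W =  7 → H
  i=10: I-O = 20 → U
  i=11: R-H = 10 → K
  i=12: X-B = 22 → W
  i=13: C-D = 25 → Z
  i=14: Q-U = 22 → W
  i=15: S-Q =  2 → C
  i=16: T-M =  7 → H
  i=17: C-I = 20 → U
  i=18: F-V = 10 → K
  i=19: Y-C = 22 → W
  i=20: J-K = 25 → Z
  i=21: V-Z = 22 → W
  i=22: L-J =  2 → C
  i=23: P-I =  7 → H
  i=24: Z-F = 20 → U
  i=25: H-X = 10 → K
  i=26: L-P = 22 → W
  shifts repeat with period 7: WCHUKWZ

WCHUKWZ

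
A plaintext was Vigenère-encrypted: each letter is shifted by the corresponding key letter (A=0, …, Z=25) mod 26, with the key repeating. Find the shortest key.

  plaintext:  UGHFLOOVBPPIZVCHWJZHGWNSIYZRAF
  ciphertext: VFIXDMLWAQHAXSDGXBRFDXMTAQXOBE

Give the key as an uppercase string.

BZBSSYX

  i= 0: V-U =  1 → B
  i= 1: F-G = 25 → Z
  i= 2: I-H =  1 → B
  i= 3: X-F = 18 → S
  i= 4: D-L = 18 → S
  i= 5: M-O = 24 → Y
  i= 6: L-O = 23 → X
  i= 7: W-V =  1 → B
  i= 8: A-B = 25 → Z
  i= 9: Q-P =  1 → B
  i=10: H-P = 18 → S
  i=11: A-I = 18 → S
  i=12: X-Z = 24 → Y
  i=13: S-V = 23 → X
  i=14: D-C =  1 → B
  i=15: G-H = 25 → Z
  i=16: X-W =  1 → B
  i=17: B-J = 18 → S
  i=18: R-Z = 18 → S
  i=19: F-H = 24 → Y
  i=20: D-G = 23 → X
  i=21: X-W =  1 → B
  i=22: M-N = 25 → Z
  i=23: T-S =  1 → B
  i=24: A-I = 18 → S
  i=25: Q-Y = 18 → S
  i=26: X-Z = 24 → Y
  i=27: O-R = 23 → X
  i=28: B-A =  1 → B
  i=29: E-F = 25 → Z
  shifts repeat with period 7: BZBSSYX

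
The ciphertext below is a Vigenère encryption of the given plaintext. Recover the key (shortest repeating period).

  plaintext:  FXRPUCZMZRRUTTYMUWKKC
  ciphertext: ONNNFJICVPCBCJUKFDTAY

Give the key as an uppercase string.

  i= 0: O-F =  9 → J
  i= 1: N-X = 16 → Q
  i= 2: N-R = 22 → W
  i= 3: N-P = 24 → Y
  i= 4: F-U = 11 → L
  i= 5: J-C =  7 → H
  i= 6: I-Z =  9 → J
  i= 7: C-M = 16 → Q
  i= 8: V-Z = 22 → W
  i= 9: P-R = 24 → Y
  i=10: C-R = 11 → L
  i=11: B-U =  7 → H
  i=12: C-T =  9 → J
  i=13: J-T = 16 → Q
  i=14: U-Y = 22 → W
  i=15: K-M = 24 → Y
  i=16: F-U = 11 → L
  i=17: D-W =  7 → H
  i=18: T-K =  9 → J
  i=19: A-K = 16 → Q
  i=20: Y-C = 22 → W
  shifts repeat with period 6: JQWYLH

JQWYLH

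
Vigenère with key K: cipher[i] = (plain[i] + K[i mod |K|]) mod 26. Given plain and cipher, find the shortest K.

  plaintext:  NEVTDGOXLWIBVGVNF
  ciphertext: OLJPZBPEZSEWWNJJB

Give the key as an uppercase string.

  i= 0: O-N =  1 → B
  i= 1: L-E =  7 → H
  i= 2: J-V = 14 → O
  i= 3: P-T = 22 → W
  i= 4: Z-D = 22 → W
  i= 5: B-G = 21 → V
  i= 6: P-O =  1 → B
  i= 7: E-X =  7 → H
  i= 8: Z-L = 14 → O
  i= 9: S-W = 22 → W
  i=10: E-I = 22 → W
  i=11: W-B = 21 → V
  i=12: W-V =  1 → B
  i=13: N-G =  7 → H
  i=14: J-V = 14 → O
  i=15: J-N = 22 → W
  i=16: B-F = 22 → W
  shifts repeat with period 6: BHOWWV

BHOWWV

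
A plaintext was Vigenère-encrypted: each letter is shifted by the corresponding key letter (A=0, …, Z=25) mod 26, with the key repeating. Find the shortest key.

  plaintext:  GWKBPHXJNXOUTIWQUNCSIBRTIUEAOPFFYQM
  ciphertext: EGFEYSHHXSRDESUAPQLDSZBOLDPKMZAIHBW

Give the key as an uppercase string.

YKVDJLK

  i= 0: E-G = 24 → Y
  i= 1: G-W = 10 → K
  i= 2: F-K = 21 → V
  i= 3: E-B =  3 → D
  i= 4: Y-P =  9 → J
  i= 5: S-H = 11 → L
  i= 6: H-X = 10 → K
  i= 7: H-J = 24 → Y
  i= 8: X-N = 10 → K
  i= 9: S-X = 21 → V
  i=10: R-O =  3 → D
  i=11: D-U =  9 → J
  i=12: E-T = 11 → L
  i=13: S-I = 10 → K
  i=14: U-W = 24 → Y
  i=15: A-Q = 10 → K
  i=16: P-U = 21 → V
  i=17: Q-N =  3 → D
  i=18: L-C =  9 → J
  i=19: D-S = 11 → L
  i=20: S-I = 10 → K
  i=21: Z-B = 24 → Y
  i=22: B-R = 10 → K
  i=23: O-T = 21 → V
  i=24: L-I =  3 → D
  i=25: D-U =  9 → J
  i=26: P-E = 11 → L
  i=27: K-A = 10 → K
  i=28: M-O = 24 → Y
  i=29: Z-P = 10 → K
  i=30: A-F = 21 → V
  i=31: I-F =  3 → D
  i=32: H-Y =  9 → J
  i=33: B-Q = 11 → L
  i=34: W-M = 10 → K
  shifts repeat with period 7: YKVDJLK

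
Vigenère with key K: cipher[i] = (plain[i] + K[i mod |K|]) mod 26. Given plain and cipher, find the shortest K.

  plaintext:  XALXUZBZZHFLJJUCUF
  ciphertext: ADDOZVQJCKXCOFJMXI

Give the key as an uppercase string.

  i= 0: A-X =  3 → D
  i= 1: D-A =  3 → D
  i= 2: D-L = 18 → S
  i= 3: O-X = 17 → R
  i= 4: Z-U =  5 → F
  i= 5: V-Z = 22 → W
  i= 6: Q-B = 15 → P
  i= 7: J-Z = 10 → K
  i= 8: C-Z =  3 → D
  i= 9: K-H =  3 → D
  i=10: X-F = 18 → S
  i=11: C-L = 17 → R
  i=12: O-J =  5 → F
  i=13: F-J = 22 → W
  i=14: J-U = 15 → P
  i=15: M-C = 10 → K
  i=16: X-U =  3 → D
  i=17: I-F =  3 → D
  shifts repeat with period 8: DDSRFWPK

DDSRFWPK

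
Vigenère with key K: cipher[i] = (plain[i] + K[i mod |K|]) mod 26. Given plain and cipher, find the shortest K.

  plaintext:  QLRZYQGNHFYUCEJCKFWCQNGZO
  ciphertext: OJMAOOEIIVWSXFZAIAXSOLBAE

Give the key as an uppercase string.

  i= 0: O-Q = 24 → Y
  i= 1: J-L = 24 → Y
  i= 2: M-R = 21 → V
  i= 3: A-Z =  1 → B
  i= 4: O-Y = 16 → Q
  i= 5: O-Q = 24 → Y
  i= 6: E-G = 24 → Y
  i= 7: I-N = 21 → V
  i= 8: I-H =  1 → B
  i= 9: V-F = 16 → Q
  i=10: W-Y = 24 → Y
  i=11: S-U = 24 → Y
  i=12: X-C = 21 → V
  i=13: F-E =  1 → B
  i=14: Z-J = 16 → Q
  i=15: A-C = 24 → Y
  i=16: I-K = 24 → Y
  i=17: A-F = 21 → V
  i=18: X-W =  1 → B
  i=19: S-C = 16 → Q
  i=20: O-Q = 24 → Y
  i=21: L-N = 24 → Y
  i=22: B-G = 21 → V
  i=23: A-Z =  1 → B
  i=24: E-O = 16 → Q
  shifts repeat with period 5: YYVBQ

YYVBQ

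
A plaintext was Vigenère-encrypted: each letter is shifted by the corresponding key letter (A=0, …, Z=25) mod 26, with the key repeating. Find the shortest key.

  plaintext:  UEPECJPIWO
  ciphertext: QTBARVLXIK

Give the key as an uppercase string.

  i= 0: Q-U = 22 → W
  i= 1: T-E = 15 → P
  i= 2: B-P = 12 → M
  i= 3: A-E = 22 → W
  i= 4: R-C = 15 → P
  i= 5: V-J = 12 → M
  i= 6: L-P = 22 → W
  i= 7: X-I = 15 → P
  i= 8: I-W = 12 → M
  i= 9: K-O = 22 → W
  shifts repeat with period 3: WPM

WPM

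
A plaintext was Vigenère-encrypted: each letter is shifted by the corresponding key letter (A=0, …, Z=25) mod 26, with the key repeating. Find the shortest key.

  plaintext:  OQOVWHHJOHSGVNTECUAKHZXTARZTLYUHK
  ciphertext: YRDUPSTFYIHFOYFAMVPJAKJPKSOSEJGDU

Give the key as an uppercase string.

KBPZTLMW

  i= 0: Y-O = 10 → K
  i= 1: R-Q =  1 → B
  i= 2: D-O = 15 → P
  i= 3: U-V = 25 → Z
  i= 4: P-W = 19 → T
  i= 5: S-H = 11 → L
  i= 6: T-H = 12 → M
  i= 7: F-J = 22 → W
  i= 8: Y-O = 10 → K
  i= 9: I-H =  1 → B
  i=10: H-S = 15 → P
  i=11: F-G = 25 → Z
  i=12: O-V = 19 → T
  i=13: Y-N = 11 → L
  i=14: F-T = 12 → M
  i=15: A-E = 22 → W
  i=16: M-C = 10 → K
  i=17: V-U =  1 → B
  i=18: P-A = 15 → P
  i=19: J-K = 25 → Z
  i=20: A-H = 19 → T
  i=21: K-Z = 11 → L
  i=22: J-X = 12 → M
  i=23: P-T = 22 → W
  i=24: K-A = 10 → K
  i=25: S-R =  1 → B
  i=26: O-Z = 15 → P
  i=27: S-T = 25 → Z
  i=28: E-L = 19 → T
  i=29: J-Y = 11 → L
  i=30: G-U = 12 → M
  i=31: D-H = 22 → W
  i=32: U-K = 10 → K
  shifts repeat with period 8: KBPZTLMW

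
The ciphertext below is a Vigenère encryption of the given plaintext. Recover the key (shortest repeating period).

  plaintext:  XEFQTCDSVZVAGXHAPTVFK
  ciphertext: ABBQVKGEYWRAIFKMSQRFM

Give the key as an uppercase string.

DXWACIDM

  i= 0: A-X =  3 → D
  i= 1: B-E = 23 → X
  i= 2: B-F = 22 → W
  i= 3: Q-Q =  0 → A
  i= 4: V-T =  2 → C
  i= 5: K-C =  8 → I
  i= 6: G-D =  3 → D
  i= 7: E-S = 12 → M
  i= 8: Y-V =  3 → D
  i= 9: W-Z = 23 → X
  i=10: R-V = 22 → W
  i=11: A-A =  0 → A
  i=12: I-G =  2 → C
  i=13: F-X =  8 → I
  i=14: K-H =  3 → D
  i=15: M-A = 12 → M
  i=16: S-P =  3 → D
  i=17: Q-T = 23 → X
  i=18: R-V = 22 → W
  i=19: F-F =  0 → A
  i=20: M-K =  2 → C
  shifts repeat with period 8: DXWACIDM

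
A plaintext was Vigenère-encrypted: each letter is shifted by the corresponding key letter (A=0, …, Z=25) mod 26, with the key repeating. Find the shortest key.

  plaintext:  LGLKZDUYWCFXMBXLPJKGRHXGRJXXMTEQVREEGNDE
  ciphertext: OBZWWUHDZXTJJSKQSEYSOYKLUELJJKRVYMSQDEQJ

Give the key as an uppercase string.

DVOMXRNF

  i= 0: O-L =  3 → D
  i= 1: B-G = 21 → V
  i= 2: Z-L = 14 → O
  i= 3: W-K = 12 → M
  i= 4: W-Z = 23 → X
  i= 5: U-D = 17 → R
  i= 6: H-U = 13 → N
  i= 7: D-Y =  5 → F
  i= 8: Z-W =  3 → D
  i= 9: X-C = 21 → V
  i=10: T-F = 14 → O
  i=11: J-X = 12 → M
  i=12: J-M = 23 → X
  i=13: S-B = 17 → R
  i=14: K-X = 13 → N
  i=15: Q-L =  5 → F
  i=16: S-P =  3 → D
  i=17: E-J = 21 → V
  i=18: Y-K = 14 → O
  i=19: S-G = 12 → M
  i=20: O-R = 23 → X
  i=21: Y-H = 17 → R
  i=22: K-X = 13 → N
  i=23: L-G =  5 → F
  i=24: U-R =  3 → D
  i=25: E-J = 21 → V
  i=26: L-X = 14 → O
  i=27: J-X = 12 → M
  i=28: J-M = 23 → X
  i=29: K-T = 17 → R
  i=30: R-E = 13 → N
  i=31: V-Q =  5 → F
  i=32: Y-V =  3 → D
  i=33: M-R = 21 → V
  i=34: S-E = 14 → O
  i=35: Q-E = 12 → M
  i=36: D-G = 23 → X
  i=37: E-N = 17 → R
  i=38: Q-D = 13 → N
  i=39: J-E =  5 → F
  shifts repeat with period 8: DVOMXRNF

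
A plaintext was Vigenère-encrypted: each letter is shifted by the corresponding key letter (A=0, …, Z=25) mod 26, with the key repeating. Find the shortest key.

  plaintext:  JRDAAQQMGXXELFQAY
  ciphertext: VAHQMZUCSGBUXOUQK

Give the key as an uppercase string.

  i= 0: V-J = 12 → M
  i= 1: A-R =  9 → J
  i= 2: H-D =  4 → E
  i= 3: Q-A = 16 → Q
  i= 4: M-A = 12 → M
  i= 5: Z-Q =  9 → J
  i= 6: U-Q =  4 → E
  i= 7: C-M = 16 → Q
  i= 8: S-G = 12 → M
  i= 9: G-X =  9 → J
  i=10: B-X =  4 → E
  i=11: U-E = 16 → Q
  i=12: X-L = 12 → M
  i=13: O-F =  9 → J
  i=14: U-Q =  4 → E
  i=15: Q-A = 16 → Q
  i=16: K-Y = 12 → M
  shifts repeat with period 4: MJEQ

MJEQ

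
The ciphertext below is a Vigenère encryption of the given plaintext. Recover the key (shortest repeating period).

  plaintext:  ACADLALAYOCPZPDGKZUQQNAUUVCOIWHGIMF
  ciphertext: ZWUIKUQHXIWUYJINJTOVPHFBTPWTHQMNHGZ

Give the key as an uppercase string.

  i= 0: Z-A = 25 → Z
  i= 1: W-C = 20 → U
  i= 2: U-A = 20 → U
  i= 3: I-D =  5 → F
  i= 4: K-L = 25 → Z
  i= 5: U-A = 20 → U
  i= 6: Q-L =  5 → F
  i= 7: H-A =  7 → H
  i= 8: X-Y = 25 → Z
  i= 9: I-O = 20 → U
  i=10: W-C = 20 → U
  i=11: U-P =  5 → F
  i=12: Y-Z = 25 → Z
  i=13: J-P = 20 → U
  i=14: I-D =  5 → F
  i=15: N-G =  7 → H
  i=16: J-K = 25 → Z
  i=17: T-Z = 20 → U
  i=18: O-U = 20 → U
  i=19: V-Q =  5 → F
  i=20: P-Q = 25 → Z
  i=21: H-N = 20 → U
  i=22: F-A =  5 → F
  i=23: B-U =  7 → H
  i=24: T-U = 25 → Z
  i=25: P-V = 20 → U
  i=26: W-C = 20 → U
  i=27: T-O =  5 → F
  i=28: H-I = 25 → Z
  i=29: Q-W = 20 → U
  i=30: M-H =  5 → F
  i=31: N-G =  7 → H
  i=32: H-I = 25 → Z
  i=33: G-M = 20 → U
  i=34: Z-F = 20 → U
  shifts repeat with period 8: ZUUFZUFH

ZUUFZUFH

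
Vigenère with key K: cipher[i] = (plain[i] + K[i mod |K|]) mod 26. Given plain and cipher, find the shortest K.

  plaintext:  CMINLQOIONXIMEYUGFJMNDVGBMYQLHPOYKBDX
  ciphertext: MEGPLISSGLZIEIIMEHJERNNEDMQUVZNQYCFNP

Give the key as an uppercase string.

  i= 0: M-C = 10 → K
  i= 1: E-M = 18 → S
  i= 2: G-I = 24 → Y
  i= 3: P-N =  2 → C
  i= 4: L-L =  0 → A
  i= 5: I-Q = 18 → S
  i= 6: S-O =  4 → E
  i= 7: S-I = 10 → K
  i= 8: G-O = 18 → S
  i= 9: L-N = 24 → Y
  i=10: Z-X =  2 → C
  i=11: I-I =  0 → A
  i=12: E-M = 18 → S
  i=13: I-E =  4 → E
  i=14: I-Y = 10 → K
  i=15: M-U = 18 → S
  i=16: E-G = 24 → Y
  i=17: H-F =  2 → C
  i=18: J-J =  0 → A
  i=19: E-M = 18 → S
  i=20: R-N =  4 → E
  i=21: N-D = 10 → K
  i=22: N-V = 18 → S
  i=23: E-G = 24 → Y
  i=24: D-B =  2 → C
  i=25: M-M =  0 → A
  i=26: Q-Y = 18 → S
  i=27: U-Q =  4 → E
  i=28: V-L = 10 → K
  i=29: Z-H = 18 → S
  i=30: N-P = 24 → Y
  i=31: Q-O =  2 → C
  i=32: Y-Y =  0 → A
  i=33: C-K = 18 → S
  i=34: F-B =  4 → E
  i=35: N-D = 10 → K
  i=36: P-X = 18 → S
  shifts repeat with period 7: KSYCASE

KSYCASE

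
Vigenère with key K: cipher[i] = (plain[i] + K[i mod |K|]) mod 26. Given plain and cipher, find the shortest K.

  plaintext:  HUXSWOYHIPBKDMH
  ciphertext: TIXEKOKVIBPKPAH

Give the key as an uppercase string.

  i= 0: T-H = 12 → M
  i= 1: I-U = 14 → O
  i= 2: X-X =  0 → A
  i= 3: E-S = 12 → M
  i= 4: K-W = 14 → O
  i= 5: O-O =  0 → A
  i= 6: K-Y = 12 → M
  i= 7: V-H = 14 → O
  i= 8: I-I =  0 → A
  i= 9: B-P = 12 → M
  i=10: P-B = 14 → O
  i=11: K-K =  0 → A
  i=12: P-D = 12 → M
  i=13: A-M = 14 → O
  i=14: H-H =  0 → A
  shifts repeat with period 3: MOA

MOA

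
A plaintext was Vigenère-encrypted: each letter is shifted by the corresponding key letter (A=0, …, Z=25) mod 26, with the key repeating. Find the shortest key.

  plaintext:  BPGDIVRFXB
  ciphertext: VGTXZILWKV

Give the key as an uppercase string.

URN

  i= 0: V-B = 20 → U
  i= 1: G-P = 17 → R
  i= 2: T-G = 13 → N
  i= 3: X-D = 20 → U
  i= 4: Z-I = 17 → R
  i= 5: I-V = 13 → N
  i= 6: L-R = 20 → U
  i= 7: W-F = 17 → R
  i= 8: K-X = 13 → N
  i= 9: V-B = 20 → U
  shifts repeat with period 3: URN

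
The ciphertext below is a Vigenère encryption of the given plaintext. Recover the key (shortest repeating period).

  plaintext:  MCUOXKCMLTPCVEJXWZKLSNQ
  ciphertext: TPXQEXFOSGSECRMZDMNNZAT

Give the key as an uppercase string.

  i= 0: T-M =  7 → H
  i= 1: P-C = 13 → N
  i= 2: X-U =  3 → D
  i= 3: Q-O =  2 → C
  i= 4: E-X =  7 → H
  i= 5: X-K = 13 → N
  i= 6: F-C =  3 → D
  i= 7: O-M =  2 → C
  i= 8: S-L =  7 → H
  i= 9: G-T = 13 → N
  i=10: S-P =  3 → D
  i=11: E-C =  2 → C
  i=12: C-V =  7 → H
  i=13: R-E = 13 → N
  i=14: M-J =  3 → D
  i=15: Z-X =  2 → C
  i=16: D-W =  7 → H
  i=17: M-Z = 13 → N
  i=18: N-K =  3 → D
  i=19: N-L =  2 → C
  i=20: Z-S =  7 → H
  i=21: A-N = 13 → N
  i=22: T-Q =  3 → D
  shifts repeat with period 4: HNDC

HNDC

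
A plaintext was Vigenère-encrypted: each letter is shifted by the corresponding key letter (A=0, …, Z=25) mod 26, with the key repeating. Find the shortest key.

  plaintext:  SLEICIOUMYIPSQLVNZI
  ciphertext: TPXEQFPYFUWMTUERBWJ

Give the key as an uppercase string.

BETWOX

  i= 0: T-S =  1 → B
  i= 1: P-L =  4 → E
  i= 2: X-E = 19 → T
  i= 3: E-I = 22 → W
  i= 4: Q-C = 14 → O
  i= 5: F-I = 23 → X
  i= 6: P-O =  1 → B
  i= 7: Y-U =  4 → E
  i= 8: F-M = 19 → T
  i= 9: U-Y = 22 → W
  i=10: W-I = 14 → O
  i=11: M-P = 23 → X
  i=12: T-S =  1 → B
  i=13: U-Q =  4 → E
  i=14: E-L = 19 → T
  i=15: R-V = 22 → W
  i=16: B-N = 14 → O
  i=17: W-Z = 23 → X
  i=18: J-I =  1 → B
  shifts repeat with period 6: BETWOX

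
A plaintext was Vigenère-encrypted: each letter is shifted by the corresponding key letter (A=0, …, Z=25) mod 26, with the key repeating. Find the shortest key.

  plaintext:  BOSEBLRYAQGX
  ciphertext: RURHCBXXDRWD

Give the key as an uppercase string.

QGZDB

  i= 0: R-B = 16 → Q
  i= 1: U-O =  6 → G
  i= 2: R-S = 25 → Z
  i= 3: H-E =  3 → D
  i= 4: C-B =  1 → B
  i= 5: B-L = 16 → Q
  i= 6: X-R =  6 → G
  i= 7: X-Y = 25 → Z
  i= 8: D-A =  3 → D
  i= 9: R-Q =  1 → B
  i=10: W-G = 16 → Q
  i=11: D-X =  6 → G
  shifts repeat with period 5: QGZDB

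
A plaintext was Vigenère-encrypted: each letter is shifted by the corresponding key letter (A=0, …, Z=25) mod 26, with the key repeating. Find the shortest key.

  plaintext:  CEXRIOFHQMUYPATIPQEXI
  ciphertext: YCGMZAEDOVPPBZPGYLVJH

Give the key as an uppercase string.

  i= 0: Y-C = 22 → W
  i= 1: C-E = 24 → Y
  i= 2: G-X =  9 → J
  i= 3: M-R = 21 → V
  i= 4: Z-I = 17 → R
  i= 5: A-O = 12 → M
  i= 6: E-F = 25 → Z
  i= 7: D-H = 22 → W
  i= 8: O-Q = 24 → Y
  i= 9: V-M =  9 → J
  i=10: P-U = 21 → V
  i=11: P-Y = 17 → R
  i=12: B-P = 12 → M
  i=13: Z-A = 25 → Z
  i=14: P-T = 22 → W
  i=15: G-I = 24 → Y
  i=16: Y-P =  9 → J
  i=17: L-Q = 21 → V
  i=18: V-E = 17 → R
  i=19: J-X = 12 → M
  i=20: H-I = 25 → Z
  shifts repeat with period 7: WYJVRMZ

WYJVRMZ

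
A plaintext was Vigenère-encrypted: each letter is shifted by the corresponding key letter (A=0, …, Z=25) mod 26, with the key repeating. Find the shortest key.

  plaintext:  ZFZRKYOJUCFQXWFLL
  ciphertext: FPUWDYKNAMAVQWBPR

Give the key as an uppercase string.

  i= 0: F-Z =  6 → G
  i= 1: P-F = 10 → K
  i= 2: U-Z = 21 → V
  i= 3: W-R =  5 → F
  i= 4: D-K = 19 → T
  i= 5: Y-Y =  0 → A
  i= 6: K-O = 22 → W
  i= 7: N-J =  4 → E
  i= 8: A-U =  6 → G
  i= 9: M-C = 10 → K
  i=10: A-F = 21 → V
  i=11: V-Q =  5 → F
  i=12: Q-X = 19 → T
  i=13: W-W =  0 → A
  i=14: B-F = 22 → W
  i=15: P-L =  4 → E
  i=16: R-L =  6 → G
  shifts repeat with period 8: GKVFTAWE

GKVFTAWE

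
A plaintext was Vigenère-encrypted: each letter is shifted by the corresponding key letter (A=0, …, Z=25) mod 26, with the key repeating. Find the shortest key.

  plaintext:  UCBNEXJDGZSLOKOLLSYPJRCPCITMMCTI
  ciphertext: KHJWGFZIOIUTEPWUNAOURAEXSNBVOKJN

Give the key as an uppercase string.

  i= 0: K-U = 16 → Q
  i= 1: H-C =  5 → F
  i= 2: J-B =  8 → I
  i= 3: W-N =  9 → J
  i= 4: G-E =  2 → C
  i= 5: F-X =  8 → I
  i= 6: Z-J = 16 → Q
  i= 7: I-D =  5 → F
  i= 8: O-G =  8 → I
  i= 9: I-Z =  9 → J
  i=10: U-S =  2 → C
  i=11: T-L =  8 → I
  i=12: E-O = 16 → Q
  i=13: P-K =  5 → F
  i=14: W-O =  8 → I
  i=15: U-L =  9 → J
  i=16: N-L =  2 → C
  i=17: A-S =  8 → I
  i=18: O-Y = 16 → Q
  i=19: U-P =  5 → F
  i=20: R-J =  8 → I
  i=21: A-R =  9 → J
  i=22: E-C =  2 → C
  i=23: X-P =  8 → I
  i=24: S-C = 16 → Q
  i=25: N-I =  5 → F
  i=26: B-T =  8 → I
  i=27: V-M =  9 → J
  i=28: O-M =  2 → C
  i=29: K-C =  8 → I
  i=30: J-T = 16 → Q
  i=31: N-I =  5 → F
  shifts repeat with period 6: QFIJCI

QFIJCI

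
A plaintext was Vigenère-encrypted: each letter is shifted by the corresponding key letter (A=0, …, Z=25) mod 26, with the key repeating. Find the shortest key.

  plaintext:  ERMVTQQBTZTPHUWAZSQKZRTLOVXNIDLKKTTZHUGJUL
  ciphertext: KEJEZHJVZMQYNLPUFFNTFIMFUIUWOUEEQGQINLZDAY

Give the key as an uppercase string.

  i= 0: K-E =  6 → G
  i= 1: E-R = 13 → N
  i= 2: J-M = 23 → X
  i= 3: E-V =  9 → J
  i= 4: Z-T =  6 → G
  i= 5: H-Q = 17 → R
  i= 6: J-Q = 19 → T
  i= 7: V-B = 20 → U
  i= 8: Z-T =  6 → G
  i= 9: M-Z = 13 → N
  i=10: Q-T = 23 → X
  i=11: Y-P =  9 → J
  i=12: N-H =  6 → G
  i=13: L-U = 17 → R
  i=14: P-W = 19 → T
  i=15: U-A = 20 → U
  i=16: F-Z =  6 → G
  i=17: F-S = 13 → N
  i=18: N-Q = 23 → X
  i=19: T-K =  9 → J
  i=20: F-Z =  6 → G
  i=21: I-R = 17 → R
  i=22: M-T = 19 → T
  i=23: F-L = 20 → U
  i=24: U-O =  6 → G
  i=25: I-V = 13 → N
  i=26: U-X = 23 → X
  i=27: W-N =  9 → J
  i=28: O-I =  6 → G
  i=29: U-D = 17 → R
  i=30: E-L = 19 → T
  i=31: E-K = 20 → U
  i=32: Q-K =  6 → G
  i=33: G-T = 13 → N
  i=34: Q-T = 23 → X
  i=35: I-Z =  9 → J
  i=36: N-H =  6 → G
  i=37: L-U = 17 → R
  i=38: Z-G = 19 → T
  i=39: D-J = 20 → U
  i=40: A-U =  6 → G
  i=41: Y-L = 13 → N
  shifts repeat with period 8: GNXJGRTU

GNXJGRTU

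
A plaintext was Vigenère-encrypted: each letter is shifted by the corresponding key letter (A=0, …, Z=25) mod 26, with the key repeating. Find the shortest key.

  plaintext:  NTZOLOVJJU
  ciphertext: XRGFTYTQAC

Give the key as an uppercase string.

  i= 0: X-N = 10 → K
  i= 1: R-T = 24 → Y
  i= 2: G-Z =  7 → H
  i= 3: F-O = 17 → R
  i= 4: T-L =  8 → I
  i= 5: Y-O = 10 → K
  i= 6: T-V = 24 → Y
  i= 7: Q-J =  7 → H
  i= 8: A-J = 17 → R
  i= 9: C-U =  8 → I
  shifts repeat with period 5: KYHRI

KYHRI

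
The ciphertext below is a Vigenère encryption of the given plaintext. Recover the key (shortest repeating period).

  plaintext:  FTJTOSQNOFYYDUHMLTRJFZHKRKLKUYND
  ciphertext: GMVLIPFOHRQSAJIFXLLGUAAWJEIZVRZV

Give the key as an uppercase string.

BTMSUXP

  i= 0: G-F =  1 → B
  i= 1: M-T = 19 → T
  i= 2: V-J = 12 → M
  i= 3: L-T = 18 → S
  i= 4: I-O = 20 → U
  i= 5: P-S = 23 → X
  i= 6: F-Q = 15 → P
  i= 7: O-N =  1 → B
  i= 8: H-O = 19 → T
  i= 9: R-F = 12 → M
  i=10: Q-Y = 18 → S
  i=11: S-Y = 20 → U
  i=12: A-D = 23 → X
  i=13: J-U = 15 → P
  i=14: I-H =  1 → B
  i=15: F-M = 19 → T
  i=16: X-L = 12 → M
  i=17: L-T = 18 → S
  i=18: L-R = 20 → U
  i=19: G-J = 23 → X
  i=20: U-F = 15 → P
  i=21: A-Z =  1 → B
  i=22: A-H = 19 → T
  i=23: W-K = 12 → M
  i=24: J-R = 18 → S
  i=25: E-K = 20 → U
  i=26: I-L = 23 → X
  i=27: Z-K = 15 → P
  i=28: V-U =  1 → B
  i=29: R-Y = 19 → T
  i=30: Z-N = 12 → M
  i=31: V-D = 18 → S
  shifts repeat with period 7: BTMSUXP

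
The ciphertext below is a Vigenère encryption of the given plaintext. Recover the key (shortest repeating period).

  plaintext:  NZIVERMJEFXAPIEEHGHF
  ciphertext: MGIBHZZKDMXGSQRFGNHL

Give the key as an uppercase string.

ZHAGDINB

  i= 0: M-N = 25 → Z
  i= 1: G-Z =  7 → H
  i= 2: I-I =  0 → A
  i= 3: B-V =  6 → G
  i= 4: H-E =  3 → D
  i= 5: Z-R =  8 → I
  i= 6: Z-M = 13 → N
  i= 7: K-J =  1 → B
  i= 8: D-E = 25 → Z
  i= 9: M-F =  7 → H
  i=10: X-X =  0 → A
  i=11: G-A =  6 → G
  i=12: S-P =  3 → D
  i=13: Q-I =  8 → I
  i=14: R-E = 13 → N
  i=15: F-E =  1 → B
  i=16: G-H = 25 → Z
  i=17: N-G =  7 → H
  i=18: H-H =  0 → A
  i=19: L-F =  6 → G
  shifts repeat with period 8: ZHAGDINB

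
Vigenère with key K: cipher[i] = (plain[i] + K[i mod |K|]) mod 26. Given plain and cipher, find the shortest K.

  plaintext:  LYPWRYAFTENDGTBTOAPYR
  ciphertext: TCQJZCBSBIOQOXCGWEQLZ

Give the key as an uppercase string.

  i= 0: T-L =  8 → I
  i= 1: C-Y =  4 → E
  i= 2: Q-P =  1 → B
  i= 3: J-W = 13 → N
  i= 4: Z-R =  8 → I
  i= 5: C-Y =  4 → E
  i= 6: B-A =  1 → B
  i= 7: S-F = 13 → N
  i= 8: B-T =  8 → I
  i= 9: I-E =  4 → E
  i=10: O-N =  1 → B
  i=11: Q-D = 13 → N
  i=12: O-G =  8 → I
  i=13: X-T =  4 → E
  i=14: C-B =  1 → B
  i=15: G-T = 13 → N
  i=16: W-O =  8 → I
  i=17: E-A =  4 → E
  i=18: Q-P =  1 → B
  i=19: L-Y = 13 → N
  i=20: Z-R =  8 → I
  shifts repeat with period 4: IEBN

IEBN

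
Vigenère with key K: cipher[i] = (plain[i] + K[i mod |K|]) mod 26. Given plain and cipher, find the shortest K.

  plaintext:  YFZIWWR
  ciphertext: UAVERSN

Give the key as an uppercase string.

  i= 0: U-Y = 22 → W
  i= 1: A-F = 21 → V
  i= 2: V-Z = 22 → W
  i= 3: E-I = 22 → W
  i= 4: R-W = 21 → V
  i= 5: S-W = 22 → W
  i= 6: N-R = 22 → W
  shifts repeat with period 3: WVW

WVW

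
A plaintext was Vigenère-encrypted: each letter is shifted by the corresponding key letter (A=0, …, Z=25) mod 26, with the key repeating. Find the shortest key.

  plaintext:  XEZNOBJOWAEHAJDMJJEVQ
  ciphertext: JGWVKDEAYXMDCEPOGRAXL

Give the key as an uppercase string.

  i= 0: J-X = 12 → M
  i= 1: G-E =  2 → C
  i= 2: W-Z = 23 → X
  i= 3: V-N =  8 → I
  i= 4: K-O = 22 → W
  i= 5: D-B =  2 → C
  i= 6: E-J = 21 → V
  i= 7: A-O = 12 → M
  i= 8: Y-W =  2 → C
  i= 9: X-A = 23 → X
  i=10: M-E =  8 → I
  i=11: D-H = 22 → W
  i=12: C-A =  2 → C
  i=13: E-J = 21 → V
  i=14: P-D = 12 → M
  i=15: O-M =  2 → C
  i=16: G-J = 23 → X
  i=17: R-J =  8 → I
  i=18: A-E = 22 → W
  i=19: X-V =  2 → C
  i=20: L-Q = 21 → V
  shifts repeat with period 7: MCXIWCV

MCXIWCV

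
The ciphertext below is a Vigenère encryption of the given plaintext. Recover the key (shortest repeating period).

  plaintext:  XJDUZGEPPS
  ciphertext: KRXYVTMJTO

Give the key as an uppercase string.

  i= 0: K-X = 13 → N
  i= 1: R-J =  8 → I
  i= 2: X-D = 20 → U
  i= 3: Y-U =  4 → E
  i= 4: V-Z = 22 → W
  i= 5: T-G = 13 → N
  i= 6: M-E =  8 → I
  i= 7: J-P = 20 → U
  i= 8: T-P =  4 → E
  i= 9: O-S = 22 → W
  shifts repeat with period 5: NIUEW

NIUEW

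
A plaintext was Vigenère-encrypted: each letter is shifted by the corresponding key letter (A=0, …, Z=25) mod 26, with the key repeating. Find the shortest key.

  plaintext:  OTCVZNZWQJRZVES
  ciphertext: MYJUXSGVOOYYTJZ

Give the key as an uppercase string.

YFHZ

  i= 0: M-O = 24 → Y
  i= 1: Y-T =  5 → F
  i= 2: J-C =  7 → H
  i= 3: U-V = 25 → Z
  i= 4: X-Z = 24 → Y
  i= 5: S-N =  5 → F
  i= 6: G-Z =  7 → H
  i= 7: V-W = 25 → Z
  i= 8: O-Q = 24 → Y
  i= 9: O-J =  5 → F
  i=10: Y-R =  7 → H
  i=11: Y-Z = 25 → Z
  i=12: T-V = 24 → Y
  i=13: J-E =  5 → F
  i=14: Z-S =  7 → H
  shifts repeat with period 4: YFHZ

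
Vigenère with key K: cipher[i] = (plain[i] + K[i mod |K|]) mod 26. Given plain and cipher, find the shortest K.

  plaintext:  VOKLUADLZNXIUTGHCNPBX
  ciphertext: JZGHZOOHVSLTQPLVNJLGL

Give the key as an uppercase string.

OLWWF

  i= 0: J-V = 14 → O
  i= 1: Z-O = 11 → L
  i= 2: G-K = 22 → W
  i= 3: H-L = 22 → W
  i= 4: Z-U =  5 → F
  i= 5: O-A = 14 → O
  i= 6: O-D = 11 → L
  i= 7: H-L = 22 → W
  i= 8: V-Z = 22 → W
  i= 9: S-N =  5 → F
  i=10: L-X = 14 → O
  i=11: T-I = 11 → L
  i=12: Q-U = 22 → W
  i=13: P-T = 22 → W
  i=14: L-G =  5 → F
  i=15: V-H = 14 → O
  i=16: N-C = 11 → L
  i=17: J-N = 22 → W
  i=18: L-P = 22 → W
  i=19: G-B =  5 → F
  i=20: L-X = 14 → O
  shifts repeat with period 5: OLWWF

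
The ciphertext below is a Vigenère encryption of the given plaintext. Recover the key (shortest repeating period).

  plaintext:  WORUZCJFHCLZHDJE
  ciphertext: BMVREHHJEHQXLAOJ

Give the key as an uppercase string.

FYEXF

  i= 0: B-W =  5 → F
  i= 1: M-O = 24 → Y
  i= 2: V-R =  4 → E
  i= 3: R-U = 23 → X
  i= 4: E-Z =  5 → F
  i= 5: H-C =  5 → F
  i= 6: H-J = 24 → Y
  i= 7: J-F =  4 → E
  i= 8: E-H = 23 → X
  i= 9: H-C =  5 → F
  i=10: Q-L =  5 → F
  i=11: X-Z = 24 → Y
  i=12: L-H =  4 → E
  i=13: A-D = 23 → X
  i=14: O-J =  5 → F
  i=15: J-E =  5 → F
  shifts repeat with period 5: FYEXF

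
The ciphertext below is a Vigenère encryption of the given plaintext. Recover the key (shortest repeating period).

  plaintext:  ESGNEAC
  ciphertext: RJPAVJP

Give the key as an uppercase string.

  i= 0: R-E = 13 → N
  i= 1: J-S = 17 → R
  i= 2: P-G =  9 → J
  i= 3: A-N = 13 → N
  i= 4: V-E = 17 → R
  i= 5: J-A =  9 → J
  i= 6: P-C = 13 → N
  shifts repeat with period 3: NRJ

NRJ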